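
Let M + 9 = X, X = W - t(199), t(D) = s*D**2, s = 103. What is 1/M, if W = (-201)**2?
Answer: -1/4038511 ≈ -2.4762e-7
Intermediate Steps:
t(D) = 103*D**2
W = 40401
X = -4038502 (X = 40401 - 103*199**2 = 40401 - 103*39601 = 40401 - 1*4078903 = 40401 - 4078903 = -4038502)
M = -4038511 (M = -9 - 4038502 = -4038511)
1/M = 1/(-4038511) = -1/4038511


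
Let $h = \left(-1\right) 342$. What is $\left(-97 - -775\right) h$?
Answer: $-231876$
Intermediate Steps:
$h = -342$
$\left(-97 - -775\right) h = \left(-97 - -775\right) \left(-342\right) = \left(-97 + 775\right) \left(-342\right) = 678 \left(-342\right) = -231876$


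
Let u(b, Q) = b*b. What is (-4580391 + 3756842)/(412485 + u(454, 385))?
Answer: -823549/618601 ≈ -1.3313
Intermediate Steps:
u(b, Q) = b²
(-4580391 + 3756842)/(412485 + u(454, 385)) = (-4580391 + 3756842)/(412485 + 454²) = -823549/(412485 + 206116) = -823549/618601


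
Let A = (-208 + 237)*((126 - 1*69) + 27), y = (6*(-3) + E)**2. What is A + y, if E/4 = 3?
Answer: 2472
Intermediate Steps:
E = 12 (E = 4*3 = 12)
y = 36 (y = (6*(-3) + 12)**2 = (-18 + 12)**2 = (-6)**2 = 36)
A = 2436 (A = 29*((126 - 69) + 27) = 29*(57 + 27) = 29*84 = 2436)
A + y = 2436 + 36 = 2472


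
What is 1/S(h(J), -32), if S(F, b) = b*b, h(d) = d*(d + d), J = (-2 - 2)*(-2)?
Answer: 1/1024 ≈ 0.00097656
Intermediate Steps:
J = 8 (J = -4*(-2) = 8)
h(d) = 2*d**2 (h(d) = d*(2*d) = 2*d**2)
S(F, b) = b**2
1/S(h(J), -32) = 1/((-32)**2) = 1/1024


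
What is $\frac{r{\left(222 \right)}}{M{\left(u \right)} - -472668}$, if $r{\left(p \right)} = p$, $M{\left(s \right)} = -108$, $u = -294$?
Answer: $\frac{37}{78760} \approx 0.00046978$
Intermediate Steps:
$\frac{r{\left(222 \right)}}{M{\left(u \right)} - -472668} = \frac{222}{-108 - -472668} = \frac{222}{-108 + 472668} = \frac{222}{472560} = 222 \cdot \frac{1}{472560} = \frac{37}{78760}$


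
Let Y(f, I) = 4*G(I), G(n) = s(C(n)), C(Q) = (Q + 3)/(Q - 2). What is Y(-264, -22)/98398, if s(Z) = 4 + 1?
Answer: 10/49199 ≈ 0.00020326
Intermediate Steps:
C(Q) = (3 + Q)/(-2 + Q)
s(Z) = 5
G(n) = 5
Y(f, I) = 20 (Y(f, I) = 4*5 = 20)
Y(-264, -22)/98398 = 20/98398 = 20*(1/98398) = 10/49199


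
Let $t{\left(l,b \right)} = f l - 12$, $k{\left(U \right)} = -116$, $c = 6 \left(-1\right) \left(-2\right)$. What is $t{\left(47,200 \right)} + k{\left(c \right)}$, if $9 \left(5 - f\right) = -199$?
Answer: $\frac{10316}{9} \approx 1146.2$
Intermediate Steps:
$f = \frac{244}{9}$ ($f = 5 - - \frac{199}{9} = 5 + \frac{199}{9} = \frac{244}{9} \approx 27.111$)
$c = 12$ ($c = \left(-6\right) \left(-2\right) = 12$)
$t{\left(l,b \right)} = -12 + \frac{244 l}{9}$ ($t{\left(l,b \right)} = \frac{244 l}{9} - 12 = -12 + \frac{244 l}{9}$)
$t{\left(47,200 \right)} + k{\left(c \right)} = \left(-12 + \frac{244}{9} \cdot 47\right) - 116 = \left(-12 + \frac{11468}{9}\right) - 116 = \frac{11360}{9} - 116 = \frac{10316}{9}$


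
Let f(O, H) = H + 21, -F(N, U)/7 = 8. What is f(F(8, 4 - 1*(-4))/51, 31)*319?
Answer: 16588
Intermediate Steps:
F(N, U) = -56 (F(N, U) = -7*8 = -56)
f(O, H) = 21 + H
f(F(8, 4 - 1*(-4))/51, 31)*319 = (21 + 31)*319 = 52*319 = 16588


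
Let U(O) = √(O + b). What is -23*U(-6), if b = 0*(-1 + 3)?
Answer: -23*I*√6 ≈ -56.338*I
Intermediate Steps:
b = 0 (b = 0*2 = 0)
U(O) = √O (U(O) = √(O + 0) = √O)
-23*U(-6) = -23*I*√6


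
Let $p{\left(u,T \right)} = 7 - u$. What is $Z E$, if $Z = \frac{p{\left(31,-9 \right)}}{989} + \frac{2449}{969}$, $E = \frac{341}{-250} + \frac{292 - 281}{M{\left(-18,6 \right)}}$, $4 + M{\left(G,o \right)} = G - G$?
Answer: $- \frac{58051081}{5637300} \approx -10.298$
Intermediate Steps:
$M{\left(G,o \right)} = -4$ ($M{\left(G,o \right)} = -4 + \left(G - G\right) = -4 + 0 = -4$)
$E = - \frac{2057}{500}$ ($E = \frac{341}{-250} + \frac{292 - 281}{-4} = 341 \left(- \frac{1}{250}\right) + \left(292 - 281\right) \left(- \frac{1}{4}\right) = - \frac{341}{250} + 11 \left(- \frac{1}{4}\right) = - \frac{341}{250} - \frac{11}{4} = - \frac{2057}{500} \approx -4.114$)
$Z = \frac{2398805}{958341}$ ($Z = \frac{7 - 31}{989} + \frac{2449}{969} = \left(7 - 31\right) \frac{1}{989} + 2449 \cdot \frac{1}{969} = \left(-24\right) \frac{1}{989} + \frac{2449}{969} = - \frac{24}{989} + \frac{2449}{969} = \frac{2398805}{958341} \approx 2.5031$)
$Z E = \frac{2398805}{958341} \left(- \frac{2057}{500}\right) = - \frac{58051081}{5637300}$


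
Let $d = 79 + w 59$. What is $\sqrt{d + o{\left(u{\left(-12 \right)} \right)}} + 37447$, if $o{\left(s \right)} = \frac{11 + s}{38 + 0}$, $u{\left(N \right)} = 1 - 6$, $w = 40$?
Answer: $37447 + \frac{2 \sqrt{220134}}{19} \approx 37496.0$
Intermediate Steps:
$u{\left(N \right)} = -5$ ($u{\left(N \right)} = 1 - 6 = -5$)
$d = 2439$ ($d = 79 + 40 \cdot 59 = 79 + 2360 = 2439$)
$o{\left(s \right)} = \frac{11}{38} + \frac{s}{38}$ ($o{\left(s \right)} = \frac{11 + s}{38} = \left(11 + s\right) \frac{1}{38} = \frac{11}{38} + \frac{s}{38}$)
$\sqrt{d + o{\left(u{\left(-12 \right)} \right)}} + 37447 = \sqrt{2439 + \left(\frac{11}{38} + \frac{1}{38} \left(-5\right)\right)} + 37447 = \sqrt{2439 + \left(\frac{11}{38} - \frac{5}{38}\right)} + 37447 = \sqrt{2439 + \frac{3}{19}} + 37447 = \sqrt{\frac{46344}{19}} + 37447 = \frac{2 \sqrt{220134}}{19} + 37447 = 37447 + \frac{2 \sqrt{220134}}{19}$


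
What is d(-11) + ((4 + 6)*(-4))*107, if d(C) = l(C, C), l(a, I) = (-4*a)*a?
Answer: -4764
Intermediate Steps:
l(a, I) = -4*a**2
d(C) = -4*C**2
d(-11) + ((4 + 6)*(-4))*107 = -4*(-11)**2 + ((4 + 6)*(-4))*107 = -4*121 + (10*(-4))*107 = -484 - 40*107 = -484 - 4280 = -4764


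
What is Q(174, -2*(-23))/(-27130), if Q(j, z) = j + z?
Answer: -22/2713 ≈ -0.0081091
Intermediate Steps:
Q(174, -2*(-23))/(-27130) = (174 - 2*(-23))/(-27130) = (174 + 46)*(-1/27130) = 220*(-1/27130) = -22/2713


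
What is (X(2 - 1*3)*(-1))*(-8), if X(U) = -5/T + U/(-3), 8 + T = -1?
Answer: 64/9 ≈ 7.1111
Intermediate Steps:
T = -9 (T = -8 - 1 = -9)
X(U) = 5/9 - U/3 (X(U) = -5/(-9) + U/(-3) = -5*(-⅑) + U*(-⅓) = 5/9 - U/3)
(X(2 - 1*3)*(-1))*(-8) = ((5/9 - (2 - 1*3)/3)*(-1))*(-8) = ((5/9 - (2 - 3)/3)*(-1))*(-8) = ((5/9 - ⅓*(-1))*(-1))*(-8) = ((5/9 + ⅓)*(-1))*(-8) = ((8/9)*(-1))*(-8) = -8/9*(-8) = 64/9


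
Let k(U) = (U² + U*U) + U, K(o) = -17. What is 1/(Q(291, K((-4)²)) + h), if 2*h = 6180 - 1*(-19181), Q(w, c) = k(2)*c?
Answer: 2/25021 ≈ 7.9933e-5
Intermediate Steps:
k(U) = U + 2*U² (k(U) = (U² + U²) + U = 2*U² + U = U + 2*U²)
Q(w, c) = 10*c (Q(w, c) = (2*(1 + 2*2))*c = (2*(1 + 4))*c = (2*5)*c = 10*c)
h = 25361/2 (h = (6180 - 1*(-19181))/2 = (6180 + 19181)/2 = (½)*25361 = 25361/2 ≈ 12681.)
1/(Q(291, K((-4)²)) + h) = 1/(10*(-17) + 25361/2) = 1/(-170 + 25361/2) = 1/(25021/2) = 2/25021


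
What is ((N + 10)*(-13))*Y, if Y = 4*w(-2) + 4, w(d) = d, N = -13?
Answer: -156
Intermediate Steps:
Y = -4 (Y = 4*(-2) + 4 = -8 + 4 = -4)
((N + 10)*(-13))*Y = ((-13 + 10)*(-13))*(-4) = -3*(-13)*(-4) = 39*(-4) = -156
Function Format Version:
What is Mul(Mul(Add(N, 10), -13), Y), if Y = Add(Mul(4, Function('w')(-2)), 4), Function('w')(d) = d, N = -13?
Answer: -156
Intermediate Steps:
Y = -4 (Y = Add(Mul(4, -2), 4) = Add(-8, 4) = -4)
Mul(Mul(Add(N, 10), -13), Y) = Mul(Mul(Add(-13, 10), -13), -4) = Mul(Mul(-3, -13), -4) = Mul(39, -4) = -156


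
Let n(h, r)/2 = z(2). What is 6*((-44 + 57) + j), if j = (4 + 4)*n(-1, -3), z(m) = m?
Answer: 270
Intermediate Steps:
n(h, r) = 4 (n(h, r) = 2*2 = 4)
j = 32 (j = (4 + 4)*4 = 8*4 = 32)
6*((-44 + 57) + j) = 6*((-44 + 57) + 32) = 6*(13 + 32) = 6*45 = 270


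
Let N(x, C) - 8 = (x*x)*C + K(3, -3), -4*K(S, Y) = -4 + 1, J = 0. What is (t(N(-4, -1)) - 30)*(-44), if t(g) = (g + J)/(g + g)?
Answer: 1298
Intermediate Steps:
K(S, Y) = 3/4 (K(S, Y) = -(-4 + 1)/4 = -1/4*(-3) = 3/4)
N(x, C) = 35/4 + C*x**2 (N(x, C) = 8 + ((x*x)*C + 3/4) = 8 + (x**2*C + 3/4) = 8 + (C*x**2 + 3/4) = 8 + (3/4 + C*x**2) = 35/4 + C*x**2)
t(g) = 1/2 (t(g) = (g + 0)/(g + g) = g/((2*g)) = g*(1/(2*g)) = 1/2)
(t(N(-4, -1)) - 30)*(-44) = (1/2 - 30)*(-44) = -59/2*(-44) = 1298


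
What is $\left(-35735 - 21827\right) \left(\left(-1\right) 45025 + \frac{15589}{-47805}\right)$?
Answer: $\frac{123898504569268}{47805} \approx 2.5917 \cdot 10^{9}$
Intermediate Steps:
$\left(-35735 - 21827\right) \left(\left(-1\right) 45025 + \frac{15589}{-47805}\right) = - 57562 \left(-45025 + 15589 \left(- \frac{1}{47805}\right)\right) = - 57562 \left(-45025 - \frac{15589}{47805}\right) = \left(-57562\right) \left(- \frac{2152435714}{47805}\right) = \frac{123898504569268}{47805}$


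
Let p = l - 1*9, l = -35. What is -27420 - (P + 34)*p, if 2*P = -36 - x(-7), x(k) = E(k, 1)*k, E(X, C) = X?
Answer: -27794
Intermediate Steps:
x(k) = k**2 (x(k) = k*k = k**2)
P = -85/2 (P = (-36 - 1*(-7)**2)/2 = (-36 - 1*49)/2 = (-36 - 49)/2 = (1/2)*(-85) = -85/2 ≈ -42.500)
p = -44 (p = -35 - 1*9 = -35 - 9 = -44)
-27420 - (P + 34)*p = -27420 - (-85/2 + 34)*(-44) = -27420 - (-17)*(-44)/2 = -27420 - 1*374 = -27420 - 374 = -27794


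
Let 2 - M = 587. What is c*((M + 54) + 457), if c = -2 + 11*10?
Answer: -7992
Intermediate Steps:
M = -585 (M = 2 - 1*587 = 2 - 587 = -585)
c = 108 (c = -2 + 110 = 108)
c*((M + 54) + 457) = 108*((-585 + 54) + 457) = 108*(-531 + 457) = 108*(-74) = -7992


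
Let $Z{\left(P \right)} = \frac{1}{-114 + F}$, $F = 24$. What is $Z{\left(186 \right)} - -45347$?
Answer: $\frac{4081229}{90} \approx 45347.0$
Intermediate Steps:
$Z{\left(P \right)} = - \frac{1}{90}$ ($Z{\left(P \right)} = \frac{1}{-114 + 24} = \frac{1}{-90} = - \frac{1}{90}$)
$Z{\left(186 \right)} - -45347 = - \frac{1}{90} - -45347 = - \frac{1}{90} + 45347 = \frac{4081229}{90}$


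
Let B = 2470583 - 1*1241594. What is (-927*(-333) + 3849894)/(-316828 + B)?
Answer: 4158585/912161 ≈ 4.5590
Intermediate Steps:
B = 1228989 (B = 2470583 - 1241594 = 1228989)
(-927*(-333) + 3849894)/(-316828 + B) = (-927*(-333) + 3849894)/(-316828 + 1228989) = (308691 + 3849894)/912161 = 4158585*(1/912161) = 4158585/912161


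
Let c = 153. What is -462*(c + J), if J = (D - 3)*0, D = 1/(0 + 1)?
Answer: -70686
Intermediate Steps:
D = 1 (D = 1/1 = 1)
J = 0 (J = (1 - 3)*0 = -2*0 = 0)
-462*(c + J) = -462*(153 + 0) = -462*153 = -70686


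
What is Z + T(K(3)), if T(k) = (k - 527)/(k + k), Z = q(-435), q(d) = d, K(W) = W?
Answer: -1567/3 ≈ -522.33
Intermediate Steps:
Z = -435
T(k) = (-527 + k)/(2*k) (T(k) = (-527 + k)/((2*k)) = (-527 + k)*(1/(2*k)) = (-527 + k)/(2*k))
Z + T(K(3)) = -435 + (½)*(-527 + 3)/3 = -435 + (½)*(⅓)*(-524) = -435 - 262/3 = -1567/3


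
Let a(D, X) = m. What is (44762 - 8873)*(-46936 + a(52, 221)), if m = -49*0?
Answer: -1684486104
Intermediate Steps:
m = 0
a(D, X) = 0
(44762 - 8873)*(-46936 + a(52, 221)) = (44762 - 8873)*(-46936 + 0) = 35889*(-46936) = -1684486104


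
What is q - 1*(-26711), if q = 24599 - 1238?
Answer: 50072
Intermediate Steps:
q = 23361
q - 1*(-26711) = 23361 - 1*(-26711) = 23361 + 26711 = 50072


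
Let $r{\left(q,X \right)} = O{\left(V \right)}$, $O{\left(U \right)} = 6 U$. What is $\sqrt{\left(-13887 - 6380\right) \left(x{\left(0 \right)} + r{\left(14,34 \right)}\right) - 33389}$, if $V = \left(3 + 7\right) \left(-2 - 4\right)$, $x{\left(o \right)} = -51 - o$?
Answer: $2 \sqrt{2074087} \approx 2880.3$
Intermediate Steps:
$V = -60$ ($V = 10 \left(-6\right) = -60$)
$r{\left(q,X \right)} = -360$ ($r{\left(q,X \right)} = 6 \left(-60\right) = -360$)
$\sqrt{\left(-13887 - 6380\right) \left(x{\left(0 \right)} + r{\left(14,34 \right)}\right) - 33389} = \sqrt{\left(-13887 - 6380\right) \left(\left(-51 - 0\right) - 360\right) - 33389} = \sqrt{- 20267 \left(\left(-51 + 0\right) - 360\right) - 33389} = \sqrt{- 20267 \left(-51 - 360\right) - 33389} = \sqrt{\left(-20267\right) \left(-411\right) - 33389} = \sqrt{8329737 - 33389} = \sqrt{8296348} = 2 \sqrt{2074087}$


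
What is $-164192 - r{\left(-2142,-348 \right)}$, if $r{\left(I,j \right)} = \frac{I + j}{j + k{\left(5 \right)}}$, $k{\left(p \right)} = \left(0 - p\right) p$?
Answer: $- \frac{61246106}{373} \approx -1.642 \cdot 10^{5}$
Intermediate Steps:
$k{\left(p \right)} = - p^{2}$ ($k{\left(p \right)} = - p p = - p^{2}$)
$r{\left(I,j \right)} = \frac{I + j}{-25 + j}$ ($r{\left(I,j \right)} = \frac{I + j}{j - 5^{2}} = \frac{I + j}{j - 25} = \frac{I + j}{-25 + j}$)
$-164192 - r{\left(-2142,-348 \right)} = -164192 - \frac{-2142 - 348}{-25 - 348} = -164192 - \frac{1}{-373} \left(-2490\right) = -164192 - \left(- \frac{1}{373}\right) \left(-2490\right) = -164192 - \frac{2490}{373} = - \frac{61246106}{373}$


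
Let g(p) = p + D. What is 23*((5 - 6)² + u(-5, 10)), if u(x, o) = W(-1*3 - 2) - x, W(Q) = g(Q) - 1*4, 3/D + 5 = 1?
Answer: -345/4 ≈ -86.250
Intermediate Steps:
D = -¾ (D = 3/(-5 + 1) = 3/(-4) = 3*(-¼) = -¾ ≈ -0.75000)
g(p) = -¾ + p (g(p) = p - ¾ = -¾ + p)
W(Q) = -19/4 + Q (W(Q) = (-¾ + Q) - 1*4 = (-¾ + Q) - 4 = -19/4 + Q)
u(x, o) = -39/4 - x (u(x, o) = (-19/4 + (-1*3 - 2)) - x = (-19/4 + (-3 - 2)) - x = (-19/4 - 5) - x = -39/4 - x)
23*((5 - 6)² + u(-5, 10)) = 23*((5 - 6)² + (-39/4 - 1*(-5))) = 23*((-1)² + (-39/4 + 5)) = 23*(1 - 19/4) = 23*(-15/4) = -345/4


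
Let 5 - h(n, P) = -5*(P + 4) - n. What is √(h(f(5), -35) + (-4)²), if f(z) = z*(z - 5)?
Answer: I*√134 ≈ 11.576*I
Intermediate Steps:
f(z) = z*(-5 + z)
h(n, P) = 25 + n + 5*P (h(n, P) = 5 - (-5*(P + 4) - n) = 5 - (-5*(4 + P) - n) = 5 - ((-20 - 5*P) - n) = 5 - (-20 - n - 5*P) = 5 + (20 + n + 5*P) = 25 + n + 5*P)
√(h(f(5), -35) + (-4)²) = √((25 + 5*(-5 + 5) + 5*(-35)) + (-4)²) = √((25 + 5*0 - 175) + 16) = √((25 + 0 - 175) + 16) = √(-150 + 16) = √(-134) = I*√134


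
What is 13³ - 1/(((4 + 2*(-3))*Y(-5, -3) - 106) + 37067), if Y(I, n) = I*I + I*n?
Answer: 81027556/36881 ≈ 2197.0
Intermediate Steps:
Y(I, n) = I² + I*n
13³ - 1/(((4 + 2*(-3))*Y(-5, -3) - 106) + 37067) = 13³ - 1/(((4 + 2*(-3))*(-5*(-5 - 3)) - 106) + 37067) = 2197 - 1/(((4 - 6)*(-5*(-8)) - 106) + 37067) = 2197 - 1/((-2*40 - 106) + 37067) = 2197 - 1/((-80 - 106) + 37067) = 2197 - 1/(-186 + 37067) = 2197 - 1/36881 = 81027556/36881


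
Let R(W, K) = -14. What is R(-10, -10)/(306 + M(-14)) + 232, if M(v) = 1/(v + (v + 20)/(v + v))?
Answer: 7060687/30440 ≈ 231.95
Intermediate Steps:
M(v) = 1/(v + (20 + v)/(2*v)) (M(v) = 1/(v + (20 + v)/((2*v))) = 1/(v + (20 + v)*(1/(2*v))) = 1/(v + (20 + v)/(2*v)))
R(-10, -10)/(306 + M(-14)) + 232 = -14/(306 + 2*(-14)/(20 - 14 + 2*(-14)**2)) + 232 = -14/(306 + 2*(-14)/(20 - 14 + 2*196)) + 232 = -14/(306 + 2*(-14)/(20 - 14 + 392)) + 232 = -14/(306 + 2*(-14)/398) + 232 = -14/(306 + 2*(-14)*(1/398)) + 232 = -14/(306 - 14/199) + 232 = -14/(60880/199) + 232 = (199/60880)*(-14) + 232 = -1393/30440 + 232 = 7060687/30440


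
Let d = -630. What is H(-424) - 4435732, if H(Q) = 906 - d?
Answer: -4434196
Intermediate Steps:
H(Q) = 1536 (H(Q) = 906 - 1*(-630) = 906 + 630 = 1536)
H(-424) - 4435732 = 1536 - 4435732 = -4434196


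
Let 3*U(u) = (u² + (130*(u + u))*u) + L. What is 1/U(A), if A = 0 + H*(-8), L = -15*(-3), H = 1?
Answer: 1/5583 ≈ 0.00017912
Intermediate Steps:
L = 45
A = -8 (A = 0 + 1*(-8) = 0 - 8 = -8)
U(u) = 15 + 87*u² (U(u) = ((u² + (130*(u + u))*u) + 45)/3 = ((u² + (130*(2*u))*u) + 45)/3 = ((u² + (260*u)*u) + 45)/3 = ((u² + 260*u²) + 45)/3 = (261*u² + 45)/3 = (45 + 261*u²)/3 = 15 + 87*u²)
1/U(A) = 1/(15 + 87*(-8)²) = 1/(15 + 87*64) = 1/(15 + 5568) = 1/5583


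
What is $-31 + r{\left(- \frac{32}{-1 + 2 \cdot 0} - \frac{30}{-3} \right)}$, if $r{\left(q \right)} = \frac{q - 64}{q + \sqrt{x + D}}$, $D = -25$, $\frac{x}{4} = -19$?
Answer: $\frac{- 31 \sqrt{101} + 1324 i}{\sqrt{101} - 42 i} \approx -31.495 + 0.11855 i$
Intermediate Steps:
$x = -76$ ($x = 4 \left(-19\right) = -76$)
$r{\left(q \right)} = \frac{-64 + q}{q + i \sqrt{101}}$ ($r{\left(q \right)} = \frac{q - 64}{q + \sqrt{-76 - 25}} = \frac{-64 + q}{q + \sqrt{-101}} = \frac{-64 + q}{q + i \sqrt{101}}$)
$-31 + r{\left(- \frac{32}{-1 + 2 \cdot 0} - \frac{30}{-3} \right)} = -31 + \frac{-64 - \left(-10 + \frac{32}{-1 + 2 \cdot 0}\right)}{\left(- \frac{32}{-1 + 2 \cdot 0} - \frac{30}{-3}\right) + i \sqrt{101}} = -31 + \frac{-64 - \left(-10 + \frac{32}{-1 + 0}\right)}{\left(- \frac{32}{-1 + 0} - -10\right) + i \sqrt{101}} = -31 + \frac{-64 - \left(-10 + \frac{32}{-1}\right)}{\left(- \frac{32}{-1} + 10\right) + i \sqrt{101}} = -31 + \frac{-64 + \left(\left(-32\right) \left(-1\right) + 10\right)}{\left(\left(-32\right) \left(-1\right) + 10\right) + i \sqrt{101}} = -31 + \frac{-64 + \left(32 + 10\right)}{\left(32 + 10\right) + i \sqrt{101}} = -31 + \frac{-64 + 42}{42 + i \sqrt{101}} = -31 + \frac{1}{42 + i \sqrt{101}} \left(-22\right) = -31 - \frac{22}{42 + i \sqrt{101}}$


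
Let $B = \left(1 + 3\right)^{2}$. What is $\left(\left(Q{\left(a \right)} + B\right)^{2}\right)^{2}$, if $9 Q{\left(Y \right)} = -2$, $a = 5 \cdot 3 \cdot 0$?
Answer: $\frac{406586896}{6561} \approx 61970.0$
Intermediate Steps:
$a = 0$ ($a = 15 \cdot 0 = 0$)
$Q{\left(Y \right)} = - \frac{2}{9}$ ($Q{\left(Y \right)} = \frac{1}{9} \left(-2\right) = - \frac{2}{9}$)
$B = 16$ ($B = 4^{2} = 16$)
$\left(\left(Q{\left(a \right)} + B\right)^{2}\right)^{2} = \left(\left(- \frac{2}{9} + 16\right)^{2}\right)^{2} = \left(\left(\frac{142}{9}\right)^{2}\right)^{2} = \left(\frac{20164}{81}\right)^{2} = \frac{406586896}{6561}$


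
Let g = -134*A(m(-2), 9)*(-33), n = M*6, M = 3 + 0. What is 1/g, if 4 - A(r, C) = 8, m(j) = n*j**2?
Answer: -1/17688 ≈ -5.6536e-5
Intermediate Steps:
M = 3
n = 18 (n = 3*6 = 18)
m(j) = 18*j**2
A(r, C) = -4 (A(r, C) = 4 - 1*8 = 4 - 8 = -4)
g = -17688 (g = -134*(-4)*(-33) = 536*(-33) = -17688)
1/g = 1/(-17688) = -1/17688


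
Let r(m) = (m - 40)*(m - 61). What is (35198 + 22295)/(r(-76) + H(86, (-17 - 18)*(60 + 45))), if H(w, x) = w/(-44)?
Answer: 1264846/349581 ≈ 3.6182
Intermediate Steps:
H(w, x) = -w/44 (H(w, x) = w*(-1/44) = -w/44)
r(m) = (-61 + m)*(-40 + m) (r(m) = (-40 + m)*(-61 + m) = (-61 + m)*(-40 + m))
(35198 + 22295)/(r(-76) + H(86, (-17 - 18)*(60 + 45))) = (35198 + 22295)/((2440 + (-76)² - 101*(-76)) - 1/44*86) = 57493/((2440 + 5776 + 7676) - 43/22) = 57493/(15892 - 43/22) = 57493/(349581/22) = 57493*(22/349581) = 1264846/349581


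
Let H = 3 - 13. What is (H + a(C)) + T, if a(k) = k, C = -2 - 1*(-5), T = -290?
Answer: -297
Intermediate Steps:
C = 3 (C = -2 + 5 = 3)
H = -10
(H + a(C)) + T = (-10 + 3) - 290 = -7 - 290 = -297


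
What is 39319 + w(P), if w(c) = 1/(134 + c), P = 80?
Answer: 8414267/214 ≈ 39319.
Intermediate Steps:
39319 + w(P) = 39319 + 1/(134 + 80) = 39319 + 1/214 = 8414267/214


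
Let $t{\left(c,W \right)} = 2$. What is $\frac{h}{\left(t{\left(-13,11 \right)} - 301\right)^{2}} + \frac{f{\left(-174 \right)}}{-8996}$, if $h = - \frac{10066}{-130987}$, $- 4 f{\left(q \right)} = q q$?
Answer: $\frac{6818143992503}{8103575200604} \approx 0.84137$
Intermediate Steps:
$f{\left(q \right)} = - \frac{q^{2}}{4}$ ($f{\left(q \right)} = - \frac{q q}{4} = - \frac{q^{2}}{4}$)
$h = \frac{10066}{130987}$ ($h = \left(-10066\right) \left(- \frac{1}{130987}\right) = \frac{10066}{130987} \approx 0.076847$)
$\frac{h}{\left(t{\left(-13,11 \right)} - 301\right)^{2}} + \frac{f{\left(-174 \right)}}{-8996} = \frac{10066}{130987 \left(2 - 301\right)^{2}} + \frac{\left(- \frac{1}{4}\right) \left(-174\right)^{2}}{-8996} = \frac{10066}{130987 \left(-299\right)^{2}} + \left(- \frac{1}{4}\right) 30276 \left(- \frac{1}{8996}\right) = \frac{10066}{130987 \cdot 89401} - - \frac{7569}{8996} = \frac{10066}{130987} \cdot \frac{1}{89401} + \frac{7569}{8996} = \frac{10066}{11710368787} + \frac{7569}{8996} = \frac{6818143992503}{8103575200604}$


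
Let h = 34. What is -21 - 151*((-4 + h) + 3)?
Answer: -5004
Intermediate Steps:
-21 - 151*((-4 + h) + 3) = -21 - 151*((-4 + 34) + 3) = -21 - 151*(30 + 3) = -21 - 151*33 = -21 - 4983 = -5004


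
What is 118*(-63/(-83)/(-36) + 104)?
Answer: 2036739/166 ≈ 12270.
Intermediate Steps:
118*(-63/(-83)/(-36) + 104) = 118*(-63*(-1/83)*(-1/36) + 104) = 118*((63/83)*(-1/36) + 104) = 118*(-7/332 + 104) = 118*(34521/332) = 2036739/166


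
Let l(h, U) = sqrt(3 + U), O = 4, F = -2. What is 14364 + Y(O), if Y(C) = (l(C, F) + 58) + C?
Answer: 14427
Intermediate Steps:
Y(C) = 59 + C (Y(C) = (sqrt(3 - 2) + 58) + C = (sqrt(1) + 58) + C = (1 + 58) + C = 59 + C)
14364 + Y(O) = 14364 + (59 + 4) = 14364 + 63 = 14427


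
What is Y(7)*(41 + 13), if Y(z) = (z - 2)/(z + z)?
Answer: 135/7 ≈ 19.286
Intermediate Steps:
Y(z) = (-2 + z)/(2*z) (Y(z) = (-2 + z)/((2*z)) = (-2 + z)*(1/(2*z)) = (-2 + z)/(2*z))
Y(7)*(41 + 13) = ((1/2)*(-2 + 7)/7)*(41 + 13) = ((1/2)*(1/7)*5)*54 = (5/14)*54 = 135/7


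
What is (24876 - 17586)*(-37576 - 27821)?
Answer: -476744130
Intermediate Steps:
(24876 - 17586)*(-37576 - 27821) = 7290*(-65397) = -476744130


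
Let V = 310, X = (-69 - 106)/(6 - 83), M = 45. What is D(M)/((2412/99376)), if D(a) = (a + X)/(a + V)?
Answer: 2583776/470943 ≈ 5.4864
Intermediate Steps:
X = 25/11 (X = -175/(-77) = -175*(-1/77) = 25/11 ≈ 2.2727)
D(a) = (25/11 + a)/(310 + a) (D(a) = (a + 25/11)/(a + 310) = (25/11 + a)/(310 + a))
D(M)/((2412/99376)) = ((25/11 + 45)/(310 + 45))/((2412/99376)) = ((520/11)/355)/((2412*(1/99376))) = ((1/355)*(520/11))/(603/24844) = (104/781)*(24844/603) = 2583776/470943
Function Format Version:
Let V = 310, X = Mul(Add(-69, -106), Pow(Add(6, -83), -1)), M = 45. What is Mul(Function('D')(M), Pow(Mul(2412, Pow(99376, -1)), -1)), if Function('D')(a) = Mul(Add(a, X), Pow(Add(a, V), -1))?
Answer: Rational(2583776, 470943) ≈ 5.4864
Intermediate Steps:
X = Rational(25, 11) (X = Mul(-175, Pow(-77, -1)) = Mul(-175, Rational(-1, 77)) = Rational(25, 11) ≈ 2.2727)
Function('D')(a) = Mul(Pow(Add(310, a), -1), Add(Rational(25, 11), a)) (Function('D')(a) = Mul(Add(a, Rational(25, 11)), Pow(Add(a, 310), -1)) = Mul(Add(Rational(25, 11), a), Pow(Add(310, a), -1)) = Mul(Pow(Add(310, a), -1), Add(Rational(25, 11), a)))
Mul(Function('D')(M), Pow(Mul(2412, Pow(99376, -1)), -1)) = Mul(Mul(Pow(Add(310, 45), -1), Add(Rational(25, 11), 45)), Pow(Mul(2412, Pow(99376, -1)), -1)) = Mul(Mul(Pow(355, -1), Rational(520, 11)), Pow(Mul(2412, Rational(1, 99376)), -1)) = Mul(Mul(Rational(1, 355), Rational(520, 11)), Pow(Rational(603, 24844), -1)) = Mul(Rational(104, 781), Rational(24844, 603)) = Rational(2583776, 470943)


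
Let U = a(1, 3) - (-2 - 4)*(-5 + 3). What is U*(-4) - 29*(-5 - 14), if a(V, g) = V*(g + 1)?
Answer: 583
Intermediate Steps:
a(V, g) = V*(1 + g)
U = -8 (U = 1*(1 + 3) - (-2 - 4)*(-5 + 3) = 1*4 - (-6)*(-2) = 4 - 1*12 = 4 - 12 = -8)
U*(-4) - 29*(-5 - 14) = -8*(-4) - 29*(-5 - 14) = 32 - 29*(-19) = 32 + 551 = 583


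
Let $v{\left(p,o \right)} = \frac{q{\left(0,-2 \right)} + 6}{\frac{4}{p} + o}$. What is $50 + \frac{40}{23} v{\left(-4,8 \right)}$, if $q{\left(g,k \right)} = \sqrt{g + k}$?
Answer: $\frac{8290}{161} + \frac{40 i \sqrt{2}}{161} \approx 51.491 + 0.35136 i$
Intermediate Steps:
$v{\left(p,o \right)} = \frac{6 + i \sqrt{2}}{o + \frac{4}{p}}$ ($v{\left(p,o \right)} = \frac{\sqrt{0 - 2} + 6}{\frac{4}{p} + o} = \frac{\sqrt{-2} + 6}{o + \frac{4}{p}} = \frac{i \sqrt{2} + 6}{o + \frac{4}{p}} = \frac{6 + i \sqrt{2}}{o + \frac{4}{p}}$)
$50 + \frac{40}{23} v{\left(-4,8 \right)} = 50 + \frac{40}{23} \left(- \frac{4 \left(6 + i \sqrt{2}\right)}{4 + 8 \left(-4\right)}\right) = 50 + 40 \cdot \frac{1}{23} \left(- \frac{4 \left(6 + i \sqrt{2}\right)}{4 - 32}\right) = 50 + \frac{40 \left(- \frac{4 \left(6 + i \sqrt{2}\right)}{-28}\right)}{23} = 50 + \frac{40 \left(\left(-4\right) \left(- \frac{1}{28}\right) \left(6 + i \sqrt{2}\right)\right)}{23} = 50 + \frac{40 \left(\frac{6}{7} + \frac{i \sqrt{2}}{7}\right)}{23} = 50 + \left(\frac{240}{161} + \frac{40 i \sqrt{2}}{161}\right) = \frac{8290}{161} + \frac{40 i \sqrt{2}}{161}$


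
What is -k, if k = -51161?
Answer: 51161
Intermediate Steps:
-k = -1*(-51161) = 51161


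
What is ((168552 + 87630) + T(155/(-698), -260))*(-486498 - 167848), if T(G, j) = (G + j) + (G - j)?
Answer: -58503350349598/349 ≈ -1.6763e+11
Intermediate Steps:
T(G, j) = 2*G
((168552 + 87630) + T(155/(-698), -260))*(-486498 - 167848) = ((168552 + 87630) + 2*(155/(-698)))*(-486498 - 167848) = (256182 + 2*(155*(-1/698)))*(-654346) = (256182 + 2*(-155/698))*(-654346) = (256182 - 155/349)*(-654346) = (89407363/349)*(-654346) = -58503350349598/349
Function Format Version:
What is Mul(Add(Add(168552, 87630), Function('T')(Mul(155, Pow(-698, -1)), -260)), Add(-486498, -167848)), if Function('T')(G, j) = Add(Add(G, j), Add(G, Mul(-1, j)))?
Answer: Rational(-58503350349598, 349) ≈ -1.6763e+11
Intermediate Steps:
Function('T')(G, j) = Mul(2, G)
Mul(Add(Add(168552, 87630), Function('T')(Mul(155, Pow(-698, -1)), -260)), Add(-486498, -167848)) = Mul(Add(Add(168552, 87630), Mul(2, Mul(155, Pow(-698, -1)))), Add(-486498, -167848)) = Mul(Add(256182, Mul(2, Mul(155, Rational(-1, 698)))), -654346) = Mul(Add(256182, Mul(2, Rational(-155, 698))), -654346) = Mul(Add(256182, Rational(-155, 349)), -654346) = Mul(Rational(89407363, 349), -654346) = Rational(-58503350349598, 349)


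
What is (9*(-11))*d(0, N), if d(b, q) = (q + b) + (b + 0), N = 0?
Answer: 0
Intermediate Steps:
d(b, q) = q + 2*b (d(b, q) = (b + q) + b = q + 2*b)
(9*(-11))*d(0, N) = (9*(-11))*(0 + 2*0) = -99*(0 + 0) = -99*0 = 0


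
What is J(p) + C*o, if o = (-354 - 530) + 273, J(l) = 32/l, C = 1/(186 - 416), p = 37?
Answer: 29967/8510 ≈ 3.5214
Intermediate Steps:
C = -1/230 (C = 1/(-230) = -1/230 ≈ -0.0043478)
o = -611 (o = -884 + 273 = -611)
J(p) + C*o = 32/37 - 1/230*(-611) = 32*(1/37) + 611/230 = 32/37 + 611/230 = 29967/8510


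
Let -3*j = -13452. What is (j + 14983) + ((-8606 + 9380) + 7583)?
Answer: 27824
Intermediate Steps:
j = 4484 (j = -⅓*(-13452) = 4484)
(j + 14983) + ((-8606 + 9380) + 7583) = (4484 + 14983) + ((-8606 + 9380) + 7583) = 19467 + (774 + 7583) = 19467 + 8357 = 27824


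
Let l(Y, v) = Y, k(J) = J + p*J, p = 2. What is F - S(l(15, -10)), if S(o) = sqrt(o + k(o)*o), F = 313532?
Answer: 313532 - sqrt(690) ≈ 3.1351e+5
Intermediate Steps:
k(J) = 3*J (k(J) = J + 2*J = 3*J)
S(o) = sqrt(o + 3*o**2) (S(o) = sqrt(o + (3*o)*o) = sqrt(o + 3*o**2))
F - S(l(15, -10)) = 313532 - sqrt(15*(1 + 3*15)) = 313532 - sqrt(15*(1 + 45)) = 313532 - sqrt(15*46) = 313532 - sqrt(690)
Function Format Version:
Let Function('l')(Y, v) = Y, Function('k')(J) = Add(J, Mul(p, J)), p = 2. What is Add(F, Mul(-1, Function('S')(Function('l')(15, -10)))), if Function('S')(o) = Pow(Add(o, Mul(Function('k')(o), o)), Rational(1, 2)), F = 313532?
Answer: Add(313532, Mul(-1, Pow(690, Rational(1, 2)))) ≈ 3.1351e+5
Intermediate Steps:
Function('k')(J) = Mul(3, J) (Function('k')(J) = Add(J, Mul(2, J)) = Mul(3, J))
Function('S')(o) = Pow(Add(o, Mul(3, Pow(o, 2))), Rational(1, 2)) (Function('S')(o) = Pow(Add(o, Mul(Mul(3, o), o)), Rational(1, 2)) = Pow(Add(o, Mul(3, Pow(o, 2))), Rational(1, 2)))
Add(F, Mul(-1, Function('S')(Function('l')(15, -10)))) = Add(313532, Mul(-1, Pow(Mul(15, Add(1, Mul(3, 15))), Rational(1, 2)))) = Add(313532, Mul(-1, Pow(Mul(15, Add(1, 45)), Rational(1, 2)))) = Add(313532, Mul(-1, Pow(Mul(15, 46), Rational(1, 2)))) = Add(313532, Mul(-1, Pow(690, Rational(1, 2))))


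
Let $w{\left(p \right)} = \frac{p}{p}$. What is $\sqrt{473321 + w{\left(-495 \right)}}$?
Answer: $\sqrt{473322} \approx 687.98$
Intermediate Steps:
$w{\left(p \right)} = 1$
$\sqrt{473321 + w{\left(-495 \right)}} = \sqrt{473321 + 1} = \sqrt{473322}$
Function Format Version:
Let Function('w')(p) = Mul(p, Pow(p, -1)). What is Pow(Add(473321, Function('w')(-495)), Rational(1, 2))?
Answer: Pow(473322, Rational(1, 2)) ≈ 687.98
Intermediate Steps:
Function('w')(p) = 1
Pow(Add(473321, Function('w')(-495)), Rational(1, 2)) = Pow(Add(473321, 1), Rational(1, 2)) = Pow(473322, Rational(1, 2))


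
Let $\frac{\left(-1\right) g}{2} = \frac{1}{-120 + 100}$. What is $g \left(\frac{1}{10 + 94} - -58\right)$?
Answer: $\frac{6033}{1040} \approx 5.801$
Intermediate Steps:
$g = \frac{1}{10}$ ($g = - \frac{2}{-120 + 100} = - \frac{2}{-20} = \left(-2\right) \left(- \frac{1}{20}\right) = \frac{1}{10} \approx 0.1$)
$g \left(\frac{1}{10 + 94} - -58\right) = \frac{\frac{1}{10 + 94} - -58}{10} = \frac{\frac{1}{104} + 58}{10} = \frac{1}{10} \cdot \frac{6033}{104} = \frac{6033}{1040}$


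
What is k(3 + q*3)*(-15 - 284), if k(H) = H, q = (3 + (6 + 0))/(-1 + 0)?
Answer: 7176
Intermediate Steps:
q = -9 (q = (3 + 6)/(-1) = 9*(-1) = -9)
k(3 + q*3)*(-15 - 284) = (3 - 9*3)*(-15 - 284) = (3 - 27)*(-299) = -24*(-299) = 7176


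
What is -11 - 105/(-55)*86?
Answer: 1685/11 ≈ 153.18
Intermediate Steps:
-11 - 105/(-55)*86 = -11 - 105*(-1/55)*86 = -11 + (21/11)*86 = -11 + 1806/11 = 1685/11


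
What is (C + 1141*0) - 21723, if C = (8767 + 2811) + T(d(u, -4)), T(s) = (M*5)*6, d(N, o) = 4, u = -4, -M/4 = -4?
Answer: -9665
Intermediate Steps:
M = 16 (M = -4*(-4) = 16)
T(s) = 480 (T(s) = (16*5)*6 = 80*6 = 480)
C = 12058 (C = (8767 + 2811) + 480 = 11578 + 480 = 12058)
(C + 1141*0) - 21723 = (12058 + 1141*0) - 21723 = (12058 + 0) - 21723 = 12058 - 21723 = -9665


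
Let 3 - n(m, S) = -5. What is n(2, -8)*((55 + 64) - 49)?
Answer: 560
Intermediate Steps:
n(m, S) = 8 (n(m, S) = 3 - 1*(-5) = 3 + 5 = 8)
n(2, -8)*((55 + 64) - 49) = 8*((55 + 64) - 49) = 8*(119 - 49) = 8*70 = 560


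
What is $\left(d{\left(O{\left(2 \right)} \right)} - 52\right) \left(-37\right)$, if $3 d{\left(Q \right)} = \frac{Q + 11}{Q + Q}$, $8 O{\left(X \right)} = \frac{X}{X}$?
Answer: $\frac{8251}{6} \approx 1375.2$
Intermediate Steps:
$O{\left(X \right)} = \frac{1}{8}$ ($O{\left(X \right)} = \frac{X \frac{1}{X}}{8} = \frac{1}{8} \cdot 1 = \frac{1}{8}$)
$d{\left(Q \right)} = \frac{11 + Q}{6 Q}$ ($d{\left(Q \right)} = \frac{\left(Q + 11\right) \frac{1}{Q + Q}}{3} = \frac{\left(11 + Q\right) \frac{1}{2 Q}}{3} = \frac{\frac{1}{2} \frac{1}{Q} \left(11 + Q\right)}{3} = \frac{11 + Q}{6 Q}$)
$\left(d{\left(O{\left(2 \right)} \right)} - 52\right) \left(-37\right) = \left(\frac{\frac{1}{\frac{1}{8}} \left(11 + \frac{1}{8}\right)}{6} - 52\right) \left(-37\right) = \left(\frac{1}{6} \cdot 8 \cdot \frac{89}{8} - 52\right) \left(-37\right) = \left(\frac{89}{6} - 52\right) \left(-37\right) = \left(- \frac{223}{6}\right) \left(-37\right) = \frac{8251}{6}$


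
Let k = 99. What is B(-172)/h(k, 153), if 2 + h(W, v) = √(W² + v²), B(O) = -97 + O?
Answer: -269/16603 - 2421*√410/33206 ≈ -1.4925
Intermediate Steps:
h(W, v) = -2 + √(W² + v²)
B(-172)/h(k, 153) = (-97 - 172)/(-2 + √(99² + 153²)) = -269/(-2 + √(9801 + 23409)) = -269/(-2 + √33210) = -269/(-2 + 9*√410)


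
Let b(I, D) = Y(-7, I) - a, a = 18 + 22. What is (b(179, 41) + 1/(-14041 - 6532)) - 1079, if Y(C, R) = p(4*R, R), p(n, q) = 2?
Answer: -22980042/20573 ≈ -1117.0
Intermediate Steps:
Y(C, R) = 2
a = 40
b(I, D) = -38 (b(I, D) = 2 - 1*40 = 2 - 40 = -38)
(b(179, 41) + 1/(-14041 - 6532)) - 1079 = (-38 + 1/(-14041 - 6532)) - 1079 = (-38 + 1/(-20573)) - 1079 = (-38 - 1/20573) - 1079 = -781775/20573 - 1079 = -22980042/20573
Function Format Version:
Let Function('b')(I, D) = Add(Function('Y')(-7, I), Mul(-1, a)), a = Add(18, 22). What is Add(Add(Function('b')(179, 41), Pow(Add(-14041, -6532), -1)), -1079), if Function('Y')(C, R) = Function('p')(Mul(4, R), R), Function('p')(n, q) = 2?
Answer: Rational(-22980042, 20573) ≈ -1117.0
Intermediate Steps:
Function('Y')(C, R) = 2
a = 40
Function('b')(I, D) = -38 (Function('b')(I, D) = Add(2, Mul(-1, 40)) = Add(2, -40) = -38)
Add(Add(Function('b')(179, 41), Pow(Add(-14041, -6532), -1)), -1079) = Add(Add(-38, Pow(Add(-14041, -6532), -1)), -1079) = Add(Add(-38, Pow(-20573, -1)), -1079) = Add(Add(-38, Rational(-1, 20573)), -1079) = Add(Rational(-781775, 20573), -1079) = Rational(-22980042, 20573)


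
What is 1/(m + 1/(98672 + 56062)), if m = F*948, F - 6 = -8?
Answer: -154734/293375663 ≈ -0.00052743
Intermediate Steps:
F = -2 (F = 6 - 8 = -2)
m = -1896 (m = -2*948 = -1896)
1/(m + 1/(98672 + 56062)) = 1/(-1896 + 1/(98672 + 56062)) = 1/(-1896 + 1/154734) = 1/(-293375663/154734) = -154734/293375663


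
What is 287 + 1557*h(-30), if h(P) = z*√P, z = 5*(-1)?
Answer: 287 - 7785*I*√30 ≈ 287.0 - 42640.0*I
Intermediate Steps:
z = -5
h(P) = -5*√P
287 + 1557*h(-30) = 287 + 1557*(-5*I*√30) = 287 - 7785*I*√30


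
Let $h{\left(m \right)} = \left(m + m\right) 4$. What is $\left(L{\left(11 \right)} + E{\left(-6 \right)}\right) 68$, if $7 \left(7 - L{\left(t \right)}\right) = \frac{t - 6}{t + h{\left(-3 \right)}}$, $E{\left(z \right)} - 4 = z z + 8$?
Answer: $\frac{340680}{91} \approx 3743.7$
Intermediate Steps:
$h{\left(m \right)} = 8 m$ ($h{\left(m \right)} = 2 m 4 = 8 m$)
$E{\left(z \right)} = 12 + z^{2}$ ($E{\left(z \right)} = 4 + \left(z z + 8\right) = 4 + \left(z^{2} + 8\right) = 4 + \left(8 + z^{2}\right) = 12 + z^{2}$)
$L{\left(t \right)} = 7 - \frac{-6 + t}{7 \left(-24 + t\right)}$ ($L{\left(t \right)} = 7 - \frac{\left(t - 6\right) \frac{1}{t + 8 \left(-3\right)}}{7} = 7 - \frac{\left(-6 + t\right) \frac{1}{t - 24}}{7} = 7 - \frac{\left(-6 + t\right) \frac{1}{-24 + t}}{7} = 7 - \frac{\frac{1}{-24 + t} \left(-6 + t\right)}{7} = 7 - \frac{-6 + t}{7 \left(-24 + t\right)}$)
$\left(L{\left(11 \right)} + E{\left(-6 \right)}\right) 68 = \left(\frac{6 \left(-195 + 8 \cdot 11\right)}{7 \left(-24 + 11\right)} + \left(12 + \left(-6\right)^{2}\right)\right) 68 = \left(\frac{6 \left(-195 + 88\right)}{7 \left(-13\right)} + \left(12 + 36\right)\right) 68 = \left(\frac{6}{7} \left(- \frac{1}{13}\right) \left(-107\right) + 48\right) 68 = \left(\frac{642}{91} + 48\right) 68 = \frac{5010}{91} \cdot 68 = \frac{340680}{91}$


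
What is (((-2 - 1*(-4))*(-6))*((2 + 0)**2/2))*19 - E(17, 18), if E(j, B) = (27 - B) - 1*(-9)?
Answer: -474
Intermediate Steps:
E(j, B) = 36 - B (E(j, B) = (27 - B) + 9 = 36 - B)
(((-2 - 1*(-4))*(-6))*((2 + 0)**2/2))*19 - E(17, 18) = (((-2 - 1*(-4))*(-6))*((2 + 0)**2/2))*19 - (36 - 1*18) = (((-2 + 4)*(-6))*(2**2*(1/2)))*19 - (36 - 18) = ((2*(-6))*(4*(1/2)))*19 - 1*18 = -12*2*19 - 18 = -24*19 - 18 = -456 - 18 = -474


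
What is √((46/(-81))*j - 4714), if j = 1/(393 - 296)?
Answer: 2*I*√898170142/873 ≈ 68.659*I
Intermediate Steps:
j = 1/97 ≈ 0.010309
√((46/(-81))*j - 4714) = √((46/(-81))*(1/97) - 4714) = √((46*(-1/81))*(1/97) - 4714) = √(-46/81*1/97 - 4714) = √(-46/7857 - 4714) = √(-37037944/7857) = 2*I*√898170142/873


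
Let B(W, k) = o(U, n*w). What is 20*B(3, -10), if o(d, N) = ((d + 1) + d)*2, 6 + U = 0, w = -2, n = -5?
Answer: -440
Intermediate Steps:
U = -6 (U = -6 + 0 = -6)
o(d, N) = 2 + 4*d (o(d, N) = ((1 + d) + d)*2 = (1 + 2*d)*2 = 2 + 4*d)
B(W, k) = -22 (B(W, k) = 2 + 4*(-6) = 2 - 24 = -22)
20*B(3, -10) = 20*(-22) = -440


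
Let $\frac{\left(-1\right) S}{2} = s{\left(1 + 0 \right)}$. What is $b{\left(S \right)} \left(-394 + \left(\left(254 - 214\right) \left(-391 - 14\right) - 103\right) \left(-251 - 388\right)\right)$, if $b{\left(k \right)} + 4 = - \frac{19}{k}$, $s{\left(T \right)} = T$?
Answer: $\frac{114589453}{2} \approx 5.7295 \cdot 10^{7}$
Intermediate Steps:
$S = -2$ ($S = - 2 \left(1 + 0\right) = \left(-2\right) 1 = -2$)
$b{\left(k \right)} = -4 - \frac{19}{k}$
$b{\left(S \right)} \left(-394 + \left(\left(254 - 214\right) \left(-391 - 14\right) - 103\right) \left(-251 - 388\right)\right) = \left(-4 - \frac{19}{-2}\right) \left(-394 + \left(\left(254 - 214\right) \left(-391 - 14\right) - 103\right) \left(-251 - 388\right)\right) = \left(-4 - - \frac{19}{2}\right) \left(-394 + \left(40 \left(-405\right) - 103\right) \left(-639\right)\right) = \left(-4 + \frac{19}{2}\right) \left(-394 + \left(-16200 - 103\right) \left(-639\right)\right) = \frac{11 \left(-394 - -10417617\right)}{2} = \frac{11 \left(-394 + 10417617\right)}{2} = \frac{11}{2} \cdot 10417223 = \frac{114589453}{2}$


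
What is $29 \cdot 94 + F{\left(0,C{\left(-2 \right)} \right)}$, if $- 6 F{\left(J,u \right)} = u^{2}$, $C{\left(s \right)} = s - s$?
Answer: $2726$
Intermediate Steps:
$C{\left(s \right)} = 0$
$F{\left(J,u \right)} = - \frac{u^{2}}{6}$
$29 \cdot 94 + F{\left(0,C{\left(-2 \right)} \right)} = 29 \cdot 94 - \frac{0^{2}}{6} = 2726 - 0 = 2726 + 0 = 2726$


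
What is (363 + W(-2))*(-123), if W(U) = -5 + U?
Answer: -43788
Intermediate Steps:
(363 + W(-2))*(-123) = (363 + (-5 - 2))*(-123) = (363 - 7)*(-123) = 356*(-123) = -43788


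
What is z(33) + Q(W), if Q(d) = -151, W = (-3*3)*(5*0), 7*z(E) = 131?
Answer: -926/7 ≈ -132.29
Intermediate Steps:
z(E) = 131/7 (z(E) = (⅐)*131 = 131/7)
W = 0 (W = -9*0 = 0)
z(33) + Q(W) = 131/7 - 151 = -926/7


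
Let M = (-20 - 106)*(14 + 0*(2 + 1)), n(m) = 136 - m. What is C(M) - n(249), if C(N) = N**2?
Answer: 3111809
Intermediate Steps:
M = -1764 (M = -126*(14 + 0*3) = -126*(14 + 0) = -126*14 = -1764)
C(M) - n(249) = (-1764)**2 - (136 - 1*249) = 3111696 - (136 - 249) = 3111696 - 1*(-113) = 3111696 + 113 = 3111809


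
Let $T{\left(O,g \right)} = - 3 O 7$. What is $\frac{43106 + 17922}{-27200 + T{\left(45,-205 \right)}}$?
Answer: $- \frac{61028}{28145} \approx -2.1683$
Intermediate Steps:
$T{\left(O,g \right)} = - 21 O$
$\frac{43106 + 17922}{-27200 + T{\left(45,-205 \right)}} = \frac{43106 + 17922}{-27200 - 945} = \frac{61028}{-27200 - 945} = \frac{61028}{-28145} = 61028 \left(- \frac{1}{28145}\right) = - \frac{61028}{28145}$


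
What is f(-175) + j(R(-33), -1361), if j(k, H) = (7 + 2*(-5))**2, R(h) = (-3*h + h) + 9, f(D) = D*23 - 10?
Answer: -4026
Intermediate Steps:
f(D) = -10 + 23*D (f(D) = 23*D - 10 = -10 + 23*D)
R(h) = 9 - 2*h (R(h) = -2*h + 9 = 9 - 2*h)
j(k, H) = 9 (j(k, H) = (7 - 10)**2 = (-3)**2 = 9)
f(-175) + j(R(-33), -1361) = (-10 + 23*(-175)) + 9 = (-10 - 4025) + 9 = -4035 + 9 = -4026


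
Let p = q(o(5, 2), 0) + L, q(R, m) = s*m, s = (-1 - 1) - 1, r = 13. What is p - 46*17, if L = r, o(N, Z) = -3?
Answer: -769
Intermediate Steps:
s = -3 (s = -2 - 1 = -3)
L = 13
q(R, m) = -3*m
p = 13 (p = -3*0 + 13 = 0 + 13 = 13)
p - 46*17 = 13 - 46*17 = 13 - 782 = -769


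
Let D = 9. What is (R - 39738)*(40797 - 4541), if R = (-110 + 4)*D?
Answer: -1475329152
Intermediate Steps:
R = -954 (R = (-110 + 4)*9 = -106*9 = -954)
(R - 39738)*(40797 - 4541) = (-954 - 39738)*(40797 - 4541) = -40692*36256 = -1475329152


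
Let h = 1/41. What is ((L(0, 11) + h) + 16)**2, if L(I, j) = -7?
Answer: 136900/1681 ≈ 81.440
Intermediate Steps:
h = 1/41 ≈ 0.024390
((L(0, 11) + h) + 16)**2 = ((-7 + 1/41) + 16)**2 = (-286/41 + 16)**2 = (370/41)**2 = 136900/1681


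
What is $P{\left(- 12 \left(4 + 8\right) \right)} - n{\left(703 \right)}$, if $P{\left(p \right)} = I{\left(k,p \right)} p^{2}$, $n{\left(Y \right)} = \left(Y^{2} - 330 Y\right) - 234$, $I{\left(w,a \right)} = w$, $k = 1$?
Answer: $-241249$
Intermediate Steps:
$n{\left(Y \right)} = -234 + Y^{2} - 330 Y$
$P{\left(p \right)} = p^{2}$ ($P{\left(p \right)} = 1 p^{2} = p^{2}$)
$P{\left(- 12 \left(4 + 8\right) \right)} - n{\left(703 \right)} = \left(- 12 \left(4 + 8\right)\right)^{2} - \left(-234 + 703^{2} - 231990\right) = \left(\left(-12\right) 12\right)^{2} - \left(-234 + 494209 - 231990\right) = \left(-144\right)^{2} - 261985 = 20736 - 261985 = -241249$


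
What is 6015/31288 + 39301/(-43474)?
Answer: -484076789/680107256 ≈ -0.71177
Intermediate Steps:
6015/31288 + 39301/(-43474) = 6015*(1/31288) + 39301*(-1/43474) = 6015/31288 - 39301/43474 = -484076789/680107256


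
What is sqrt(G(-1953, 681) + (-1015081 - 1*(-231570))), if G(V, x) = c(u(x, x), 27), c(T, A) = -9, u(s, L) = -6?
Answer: 4*I*sqrt(48970) ≈ 885.17*I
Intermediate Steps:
G(V, x) = -9
sqrt(G(-1953, 681) + (-1015081 - 1*(-231570))) = sqrt(-9 + (-1015081 - 1*(-231570))) = sqrt(-9 + (-1015081 + 231570)) = sqrt(-9 - 783511) = sqrt(-783520) = 4*I*sqrt(48970)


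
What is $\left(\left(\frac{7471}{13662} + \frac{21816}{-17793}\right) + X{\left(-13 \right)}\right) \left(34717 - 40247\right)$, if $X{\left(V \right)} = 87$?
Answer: $- \frac{2148869351335}{4501629} \approx -4.7735 \cdot 10^{5}$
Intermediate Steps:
$\left(\left(\frac{7471}{13662} + \frac{21816}{-17793}\right) + X{\left(-13 \right)}\right) \left(34717 - 40247\right) = \left(\left(\frac{7471}{13662} + \frac{21816}{-17793}\right) + 87\right) \left(34717 - 40247\right) = \left(\left(7471 \cdot \frac{1}{13662} + 21816 \left(- \frac{1}{17793}\right)\right) + 87\right) \left(-5530\right) = \left(\left(\frac{7471}{13662} - \frac{808}{659}\right) + 87\right) \left(-5530\right) = \left(- \frac{6115507}{9003258} + 87\right) \left(-5530\right) = \frac{777167939}{9003258} \left(-5530\right) = - \frac{2148869351335}{4501629}$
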